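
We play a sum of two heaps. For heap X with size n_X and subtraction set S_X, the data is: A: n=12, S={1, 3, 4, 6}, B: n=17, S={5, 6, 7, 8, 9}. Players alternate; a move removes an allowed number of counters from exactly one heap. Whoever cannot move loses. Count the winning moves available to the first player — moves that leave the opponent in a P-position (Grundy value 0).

1

Heap A, S = {1, 3, 4, 6}:
G(0) = 0
G(1) = mex{0} = 1
G(2) = mex{1} = 0
G(3) = mex{0,0} = 1
G(4) = mex{1,1,0} = 2
G(5) = mex{2,0,1} = 3
G(6) = mex{3,1,0,0} = 2
G(7) = mex{2,2,1,1} = 0
G(8) = mex{0,3,2,0} = 1
G(9) = mex{1,2,3,1} = 0
G(10) = mex{0,0,2,2} = 1
G(11) = mex{1,1,0,3} = 2
G(12) = mex{2,0,1,2} = 3
G_A(12) = 3.
Heap B, S = {5, 6, 7, 8, 9}:
G(0) = 0
G(1) = mex{} = 0
G(2) = mex{} = 0
G(3) = mex{} = 0
G(4) = mex{} = 0
G(5) = mex{0} = 1
G(6) = mex{0,0} = 1
G(7) = mex{0,0,0} = 1
G(8) = mex{0,0,0,0} = 1
G(9) = mex{0,0,0,0,0} = 1
G(10) = mex{1,0,0,0,0} = 2
G(11) = mex{1,1,0,0,0} = 2
G(12) = mex{1,1,1,0,0} = 2
G(13) = mex{1,1,1,1,0} = 2
G(14) = mex{1,1,1,1,1} = 0
G(15) = mex{2,1,1,1,1} = 0
G(16) = mex{2,2,1,1,1} = 0
G(17) = mex{2,2,2,1,1} = 0
G_B(17) = 0.
Combined Grundy value = 3 ⊕ 0 = 3.
A winning move leaves total XOR = 0, i.e. changes one component's Grundy value g to g ⊕ X where X is the current total.
Heap A: need g' = 3⊕3 = 0. Options: 12−1→G=2, 12−3→G=0, 12−4→G=1, 12−6→G=2. Hits: 1.
Heap B: need g' = 0⊕3 = 3. Options: 17−5→G=2, 17−6→G=2, 17−7→G=2, 17−8→G=1, 17−9→G=1. Hits: 0.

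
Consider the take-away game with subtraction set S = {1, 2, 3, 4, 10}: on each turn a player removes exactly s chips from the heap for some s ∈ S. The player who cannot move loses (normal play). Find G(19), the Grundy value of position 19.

G(0) = 0
G(1) = mex{0} = 1
G(2) = mex{1,0} = 2
G(3) = mex{2,1,0} = 3
G(4) = mex{3,2,1,0} = 4
G(5) = mex{4,3,2,1} = 0
G(6) = mex{0,4,3,2} = 1
G(7) = mex{1,0,4,3} = 2
G(8) = mex{2,1,0,4} = 3
G(9) = mex{3,2,1,0} = 4
G(10) = mex{4,3,2,1,0} = 5
G(11) = mex{5,4,3,2,1} = 0
G(12) = mex{0,5,4,3,2} = 1
G(13) = mex{1,0,5,4,3} = 2
G(14) = mex{2,1,0,5,4} = 3
G(15) = mex{3,2,1,0,0} = 4
G(16) = mex{4,3,2,1,1} = 0
G(17) = mex{0,4,3,2,2} = 1
G(18) = mex{1,0,4,3,3} = 2
G(19) = mex{2,1,0,4,4} = 3

3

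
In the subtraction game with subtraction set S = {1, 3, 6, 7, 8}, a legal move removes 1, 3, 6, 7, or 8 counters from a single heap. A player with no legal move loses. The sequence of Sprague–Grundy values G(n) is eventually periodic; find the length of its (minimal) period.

13

G(0) = 0
G(1) = mex{0} = 1
G(2) = mex{1} = 0
G(3) = mex{0,0} = 1
G(4) = mex{1,1} = 0
G(5) = mex{0,0} = 1
G(6) = mex{1,1,0} = 2
G(7) = mex{2,0,1,0} = 3
G(8) = mex{3,1,0,1,0} = 2
G(9) = mex{2,2,1,0,1} = 3
G(10) = mex{3,3,0,1,0} = 2
G(11) = mex{2,2,1,0,1} = 3
G(12) = mex{3,3,2,1,0} = 4
G(13) = mex{4,2,3,2,1} = 0
G(14) = mex{0,3,2,3,2} = 1
G(15) = mex{1,4,3,2,3} = 0
G(16) = mex{0,0,2,3,2} = 1
G(17) = mex{1,1,3,2,3} = 0
G(18) = mex{0,0,4,3,2} = 1
G(19) = mex{1,1,0,4,3} = 2
G(20) = mex{2,0,1,0,4} = 3
G(21) = mex{3,1,0,1,0} = 2
G(22) = mex{2,2,1,0,1} = 3
G(23) = mex{3,3,0,1,0} = 2
G(24) = mex{2,2,1,0,1} = 3
G(25) = mex{3,3,2,1,0} = 4
G(26) = mex{4,2,3,2,1} = 0
G(27) = mex{0,3,2,3,2} = 1
G(n+13) = G(n) holds for n = 0,…,7 (a full window of length max(S) = 8), so the sequence is purely periodic with period 13.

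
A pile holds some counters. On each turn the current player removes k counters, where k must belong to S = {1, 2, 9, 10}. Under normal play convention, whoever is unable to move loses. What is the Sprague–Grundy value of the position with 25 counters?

0

G(0) = 0
G(1) = mex{0} = 1
G(2) = mex{1,0} = 2
G(3) = mex{2,1} = 0
G(4) = mex{0,2} = 1
G(5) = mex{1,0} = 2
G(6) = mex{2,1} = 0
G(7) = mex{0,2} = 1
G(8) = mex{1,0} = 2
G(9) = mex{2,1,0} = 3
G(10) = mex{3,2,1,0} = 4
G(11) = mex{4,3,2,1} = 0
G(12) = mex{0,4,0,2} = 1
G(13) = mex{1,0,1,0} = 2
G(14) = mex{2,1,2,1} = 0
G(15) = mex{0,2,0,2} = 1
G(16) = mex{1,0,1,0} = 2
G(17) = mex{2,1,2,1} = 0
G(18) = mex{0,2,3,2} = 1
G(19) = mex{1,0,4,3} = 2
G(20) = mex{2,1,0,4} = 3
G(21) = mex{3,2,1,0} = 4
G(22) = mex{4,3,2,1} = 0
G(23) = mex{0,4,0,2} = 1
G(24) = mex{1,0,1,0} = 2
G(25) = mex{2,1,2,1} = 0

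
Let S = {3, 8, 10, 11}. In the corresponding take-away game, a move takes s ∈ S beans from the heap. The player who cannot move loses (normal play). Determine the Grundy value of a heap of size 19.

0

n :  0  1  2  3  4  5  6  7  8  9 10 11 12 13 14 15 16 17 18 19
G :  0  0  0  1  1  1  0  0  2  1  1  3  2  2  2  3  3  3  4  0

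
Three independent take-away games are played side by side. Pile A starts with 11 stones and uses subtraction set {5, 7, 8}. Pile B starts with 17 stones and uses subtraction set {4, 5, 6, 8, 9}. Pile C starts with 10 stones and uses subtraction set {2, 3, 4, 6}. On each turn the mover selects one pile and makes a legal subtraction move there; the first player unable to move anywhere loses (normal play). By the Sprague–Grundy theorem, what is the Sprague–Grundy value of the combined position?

Pile A, S = {5, 7, 8}:
n :  0  1  2  3  4  5  6  7  8  9 10 11
G :  0  0  0  0  0  1  1  1  1  1  2  2
G_A(11) = 2.
Pile B, S = {4, 5, 6, 8, 9}:
G(0) = 0
G(1) = mex{} = 0
G(2) = mex{} = 0
G(3) = mex{} = 0
G(4) = mex{0} = 1
G(5) = mex{0,0} = 1
G(6) = mex{0,0,0} = 1
G(7) = mex{0,0,0} = 1
G(8) = mex{1,0,0,0} = 2
G(9) = mex{1,1,0,0,0} = 2
G(10) = mex{1,1,1,0,0} = 2
G(11) = mex{1,1,1,0,0} = 2
G(12) = mex{2,1,1,1,0} = 3
G(13) = mex{2,2,1,1,1} = 0
G(14) = mex{2,2,2,1,1} = 0
G(15) = mex{2,2,2,1,1} = 0
G(16) = mex{3,2,2,2,1} = 0
G(17) = mex{0,3,2,2,2} = 1
G_B(17) = 1.
Pile C, S = {2, 3, 4, 6}:
G(0) = 0
G(1) = mex{} = 0
G(2) = mex{0} = 1
G(3) = mex{0,0} = 1
G(4) = mex{1,0,0} = 2
G(5) = mex{1,1,0} = 2
G(6) = mex{2,1,1,0} = 3
G(7) = mex{2,2,1,0} = 3
G(8) = mex{3,2,2,1} = 0
G(9) = mex{3,3,2,1} = 0
G(10) = mex{0,3,3,2} = 1
G_C(10) = 1.
Combined Grundy value = 2 ⊕ 1 ⊕ 1 = 2.

2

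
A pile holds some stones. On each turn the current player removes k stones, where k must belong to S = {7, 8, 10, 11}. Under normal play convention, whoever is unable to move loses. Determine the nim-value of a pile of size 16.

2

n :  0  1  2  3  4  5  6  7  8  9 10 11 12 13 14 15 16
G :  0  0  0  0  0  0  0  1  1  1  1  1  1  1  2  2  2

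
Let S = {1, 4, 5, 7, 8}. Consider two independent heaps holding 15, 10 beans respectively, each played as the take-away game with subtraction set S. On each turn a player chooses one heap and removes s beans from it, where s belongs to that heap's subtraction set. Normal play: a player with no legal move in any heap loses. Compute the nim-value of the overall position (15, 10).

All heaps use S = {1, 4, 5, 7, 8}:
n :  0  1  2  3  4  5  6  7  8  9 10 11 12 13 14 15
G :  0  1  0  1  2  3  2  3  4  5  4  0  1  0  1  2
Heap A: G(15) = 2.
Heap B: G(10) = 4.
Combined Grundy value = 2 ⊕ 4 = 6.

6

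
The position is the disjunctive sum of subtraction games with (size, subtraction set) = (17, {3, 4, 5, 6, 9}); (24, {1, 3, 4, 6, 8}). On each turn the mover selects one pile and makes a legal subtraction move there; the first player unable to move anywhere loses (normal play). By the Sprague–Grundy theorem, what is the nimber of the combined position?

Pile A, S = {3, 4, 5, 6, 9}:
G(0) = 0
G(1) = mex{} = 0
G(2) = mex{} = 0
G(3) = mex{0} = 1
G(4) = mex{0,0} = 1
G(5) = mex{0,0,0} = 1
G(6) = mex{1,0,0,0} = 2
G(7) = mex{1,1,0,0} = 2
G(8) = mex{1,1,1,0} = 2
G(9) = mex{2,1,1,1,0} = 3
G(10) = mex{2,2,1,1,0} = 3
G(11) = mex{2,2,2,1,0} = 3
G(12) = mex{3,2,2,2,1} = 0
G(13) = mex{3,3,2,2,1} = 0
G(14) = mex{3,3,3,2,1} = 0
G(15) = mex{0,3,3,3,2} = 1
G(16) = mex{0,0,3,3,2} = 1
G(17) = mex{0,0,0,3,2} = 1
G_A(17) = 1.
Pile B, S = {1, 3, 4, 6, 8}:
G(0) = 0
G(1) = mex{0} = 1
G(2) = mex{1} = 0
G(3) = mex{0,0} = 1
G(4) = mex{1,1,0} = 2
G(5) = mex{2,0,1} = 3
G(6) = mex{3,1,0,0} = 2
G(7) = mex{2,2,1,1} = 0
G(8) = mex{0,3,2,0,0} = 1
G(9) = mex{1,2,3,1,1} = 0
G(10) = mex{0,0,2,2,0} = 1
G(11) = mex{1,1,0,3,1} = 2
G(12) = mex{2,0,1,2,2} = 3
G(13) = mex{3,1,0,0,3} = 2
G(14) = mex{2,2,1,1,2} = 0
G(15) = mex{0,3,2,0,0} = 1
G(16) = mex{1,2,3,1,1} = 0
G(17) = mex{0,0,2,2,0} = 1
G(18) = mex{1,1,0,3,1} = 2
G(19) = mex{2,0,1,2,2} = 3
G(20) = mex{3,1,0,0,3} = 2
G(21) = mex{2,2,1,1,2} = 0
G(22) = mex{0,3,2,0,0} = 1
G(23) = mex{1,2,3,1,1} = 0
G(24) = mex{0,0,2,2,0} = 1
G_B(24) = 1.
Combined Grundy value = 1 ⊕ 1 = 0.

0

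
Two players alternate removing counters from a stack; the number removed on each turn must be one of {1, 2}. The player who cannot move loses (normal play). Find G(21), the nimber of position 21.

0

n :  0  1  2  3  4  5  6  7  8  9 10 11 12 13 14 15 16 17 18 19 20 21
G :  0  1  2  0  1  2  0  1  2  0  1  2  0  1  2  0  1  2  0  1  2  0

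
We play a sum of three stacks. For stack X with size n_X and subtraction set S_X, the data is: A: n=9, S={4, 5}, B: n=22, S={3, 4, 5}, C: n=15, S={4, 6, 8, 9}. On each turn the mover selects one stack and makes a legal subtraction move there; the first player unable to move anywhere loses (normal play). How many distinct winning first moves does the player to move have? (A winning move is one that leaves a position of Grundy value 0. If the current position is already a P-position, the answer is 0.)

4

Stack A, S = {4, 5}:
n : 0 1 2 3 4 5 6 7 8 9
G : 0 0 0 0 1 1 1 1 2 0
G_A(9) = 0.
Stack B, S = {3, 4, 5}:
n :  0  1  2  3  4  5  6  7  8  9 10 11 12 13 14 15 16 17 18 19 20 21 22
G :  0  0  0  1  1  1  2  2  0  0  0  1  1  1  2  2  0  0  0  1  1  1  2
G_B(22) = 2.
Stack C, S = {4, 6, 8, 9}:
G(0) = 0
G(1) = mex{} = 0
G(2) = mex{} = 0
G(3) = mex{} = 0
G(4) = mex{0} = 1
G(5) = mex{0} = 1
G(6) = mex{0,0} = 1
G(7) = mex{0,0} = 1
G(8) = mex{1,0,0} = 2
G(9) = mex{1,0,0,0} = 2
G(10) = mex{1,1,0,0} = 2
G(11) = mex{1,1,0,0} = 2
G(12) = mex{2,1,1,0} = 3
G(13) = mex{2,1,1,1} = 0
G(14) = mex{2,2,1,1} = 0
G(15) = mex{2,2,1,1} = 0
G_C(15) = 0.
Combined Grundy value = 0 ⊕ 2 ⊕ 0 = 2.
A winning move leaves total XOR = 0, i.e. changes one component's Grundy value g to g ⊕ X where X is the current total.
Stack A: need g' = 0⊕2 = 2. Options: 9−4→G=1, 9−5→G=1. Hits: 0.
Stack B: need g' = 2⊕2 = 0. Options: 22−3→G=1, 22−4→G=0, 22−5→G=0. Hits: 2.
Stack C: need g' = 0⊕2 = 2. Options: 15−4→G=2, 15−6→G=2, 15−8→G=1, 15−9→G=1. Hits: 2.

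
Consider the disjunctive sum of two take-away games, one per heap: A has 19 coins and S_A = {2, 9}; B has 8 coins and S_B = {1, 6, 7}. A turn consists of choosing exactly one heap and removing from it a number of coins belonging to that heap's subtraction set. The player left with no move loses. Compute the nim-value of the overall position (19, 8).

Heap A, S = {2, 9}:
n :  0  1  2  3  4  5  6  7  8  9 10 11 12 13 14 15 16 17 18 19
G :  0  0  1  1  0  0  1  1  0  2  1  0  0  1  1  0  0  1  1  0
G_A(19) = 0.
Heap B, S = {1, 6, 7}:
n : 0 1 2 3 4 5 6 7 8
G : 0 1 0 1 0 1 2 3 2
G_B(8) = 2.
Combined Grundy value = 0 ⊕ 2 = 2.

2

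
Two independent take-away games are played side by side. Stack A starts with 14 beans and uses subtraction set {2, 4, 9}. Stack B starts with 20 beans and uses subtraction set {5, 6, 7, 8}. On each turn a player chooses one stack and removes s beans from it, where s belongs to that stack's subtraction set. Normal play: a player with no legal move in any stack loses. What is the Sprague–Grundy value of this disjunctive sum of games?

Stack A, S = {2, 4, 9}:
G(0) = 0
G(1) = mex{} = 0
G(2) = mex{0} = 1
G(3) = mex{0} = 1
G(4) = mex{1,0} = 2
G(5) = mex{1,0} = 2
G(6) = mex{2,1} = 0
G(7) = mex{2,1} = 0
G(8) = mex{0,2} = 1
G(9) = mex{0,2,0} = 1
G(10) = mex{1,0,0} = 2
G(11) = mex{1,0,1} = 2
G(12) = mex{2,1,1} = 0
G(13) = mex{2,1,2} = 0
G(14) = mex{0,2,2} = 1
G_A(14) = 1.
Stack B, S = {5, 6, 7, 8}:
n :  0  1  2  3  4  5  6  7  8  9 10 11 12 13 14 15 16 17 18 19 20
G :  0  0  0  0  0  1  1  1  1  1  2  2  2  0  0  0  0  0  1  1  1
G_B(20) = 1.
Combined Grundy value = 1 ⊕ 1 = 0.

0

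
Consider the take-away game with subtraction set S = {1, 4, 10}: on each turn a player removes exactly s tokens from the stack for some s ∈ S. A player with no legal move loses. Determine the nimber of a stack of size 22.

1

n :  0  1  2  3  4  5  6  7  8  9 10 11 12 13 14 15 16 17 18 19 20 21 22
G :  0  1  0  1  2  0  1  0  1  2  3  2  3  0  1  3  0  1  0  1  2  0  1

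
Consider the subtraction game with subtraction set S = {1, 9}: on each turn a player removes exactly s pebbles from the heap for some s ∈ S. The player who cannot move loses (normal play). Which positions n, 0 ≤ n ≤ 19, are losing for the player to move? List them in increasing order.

G(0) = 0
G(1) = mex{0} = 1
G(2) = mex{1} = 0
G(3) = mex{0} = 1
G(4) = mex{1} = 0
G(5) = mex{0} = 1
G(6) = mex{1} = 0
G(7) = mex{0} = 1
G(8) = mex{1} = 0
G(9) = mex{0,0} = 1
G(10) = mex{1,1} = 0
G(11) = mex{0,0} = 1
G(12) = mex{1,1} = 0
G(13) = mex{0,0} = 1
G(14) = mex{1,1} = 0
G(15) = mex{0,0} = 1
G(16) = mex{1,1} = 0
G(17) = mex{0,0} = 1
G(18) = mex{1,1} = 0
G(19) = mex{0,0} = 1
P-positions are exactly the n with G(n) = 0.

0, 2, 4, 6, 8, 10, 12, 14, 16, 18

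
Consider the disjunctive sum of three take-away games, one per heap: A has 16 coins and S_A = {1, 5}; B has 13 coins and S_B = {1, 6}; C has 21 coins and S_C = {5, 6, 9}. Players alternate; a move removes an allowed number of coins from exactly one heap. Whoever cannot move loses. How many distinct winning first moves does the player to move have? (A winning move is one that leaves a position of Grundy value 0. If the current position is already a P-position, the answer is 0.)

2

Heap A, S = {1, 5}:
G(0) = 0
G(1) = mex{0} = 1
G(2) = mex{1} = 0
G(3) = mex{0} = 1
G(4) = mex{1} = 0
G(5) = mex{0,0} = 1
G(6) = mex{1,1} = 0
G(7) = mex{0,0} = 1
G(8) = mex{1,1} = 0
G(9) = mex{0,0} = 1
G(10) = mex{1,1} = 0
G(11) = mex{0,0} = 1
G(12) = mex{1,1} = 0
G(13) = mex{0,0} = 1
G(14) = mex{1,1} = 0
G(15) = mex{0,0} = 1
G(16) = mex{1,1} = 0
G_A(16) = 0.
Heap B, S = {1, 6}:
G(0) = 0
G(1) = mex{0} = 1
G(2) = mex{1} = 0
G(3) = mex{0} = 1
G(4) = mex{1} = 0
G(5) = mex{0} = 1
G(6) = mex{1,0} = 2
G(7) = mex{2,1} = 0
G(8) = mex{0,0} = 1
G(9) = mex{1,1} = 0
G(10) = mex{0,0} = 1
G(11) = mex{1,1} = 0
G(12) = mex{0,2} = 1
G(13) = mex{1,0} = 2
G_B(13) = 2.
Heap C, S = {5, 6, 9}:
G(0) = 0
G(1) = mex{} = 0
G(2) = mex{} = 0
G(3) = mex{} = 0
G(4) = mex{} = 0
G(5) = mex{0} = 1
G(6) = mex{0,0} = 1
G(7) = mex{0,0} = 1
G(8) = mex{0,0} = 1
G(9) = mex{0,0,0} = 1
G(10) = mex{1,0,0} = 2
G(11) = mex{1,1,0} = 2
G(12) = mex{1,1,0} = 2
G(13) = mex{1,1,0} = 2
G(14) = mex{1,1,1} = 0
G(15) = mex{2,1,1} = 0
G(16) = mex{2,2,1} = 0
G(17) = mex{2,2,1} = 0
G(18) = mex{2,2,1} = 0
G(19) = mex{0,2,2} = 1
G(20) = mex{0,0,2} = 1
G(21) = mex{0,0,2} = 1
G_C(21) = 1.
Combined Grundy value = 0 ⊕ 2 ⊕ 1 = 3.
A winning move leaves total XOR = 0, i.e. changes one component's Grundy value g to g ⊕ X where X is the current total.
Heap A: need g' = 0⊕3 = 3. Options: 16−1→G=1, 16−5→G=1. Hits: 0.
Heap B: need g' = 2⊕3 = 1. Options: 13−1→G=1, 13−6→G=0. Hits: 1.
Heap C: need g' = 1⊕3 = 2. Options: 21−5→G=0, 21−6→G=0, 21−9→G=2. Hits: 1.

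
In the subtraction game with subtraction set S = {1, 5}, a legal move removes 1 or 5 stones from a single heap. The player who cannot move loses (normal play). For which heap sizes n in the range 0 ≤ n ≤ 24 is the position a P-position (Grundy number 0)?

n :  0  1  2  3  4  5  6  7  8  9 10 11 12 13 14 15 16 17 18 19 20 21 22 23 24
G :  0  1  0  1  0  1  0  1  0  1  0  1  0  1  0  1  0  1  0  1  0  1  0  1  0
P-positions are exactly the n with G(n) = 0.

0, 2, 4, 6, 8, 10, 12, 14, 16, 18, 20, 22, 24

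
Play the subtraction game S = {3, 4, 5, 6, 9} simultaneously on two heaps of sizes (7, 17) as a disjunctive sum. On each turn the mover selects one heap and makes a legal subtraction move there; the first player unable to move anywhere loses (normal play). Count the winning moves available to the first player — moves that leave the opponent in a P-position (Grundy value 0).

3

All heaps use S = {3, 4, 5, 6, 9}:
G(0) = 0
G(1) = mex{} = 0
G(2) = mex{} = 0
G(3) = mex{0} = 1
G(4) = mex{0,0} = 1
G(5) = mex{0,0,0} = 1
G(6) = mex{1,0,0,0} = 2
G(7) = mex{1,1,0,0} = 2
G(8) = mex{1,1,1,0} = 2
G(9) = mex{2,1,1,1,0} = 3
G(10) = mex{2,2,1,1,0} = 3
G(11) = mex{2,2,2,1,0} = 3
G(12) = mex{3,2,2,2,1} = 0
G(13) = mex{3,3,2,2,1} = 0
G(14) = mex{3,3,3,2,1} = 0
G(15) = mex{0,3,3,3,2} = 1
G(16) = mex{0,0,3,3,2} = 1
G(17) = mex{0,0,0,3,2} = 1
Heap A: G(7) = 2.
Heap B: G(17) = 1.
Combined Grundy value = 2 ⊕ 1 = 3.
A winning move leaves total XOR = 0, i.e. changes one component's Grundy value g to g ⊕ X where X is the current total.
Heap A: need g' = 2⊕3 = 1. Options: 7−3→G=1, 7−4→G=1, 7−5→G=0, 7−6→G=0. Hits: 2.
Heap B: need g' = 1⊕3 = 2. Options: 17−3→G=0, 17−4→G=0, 17−5→G=0, 17−6→G=3, 17−9→G=2. Hits: 1.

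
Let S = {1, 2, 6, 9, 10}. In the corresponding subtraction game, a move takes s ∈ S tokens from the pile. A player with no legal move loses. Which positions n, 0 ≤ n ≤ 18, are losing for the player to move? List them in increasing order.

0, 3, 7, 11, 14, 18

G(0) = 0
G(1) = mex{0} = 1
G(2) = mex{1,0} = 2
G(3) = mex{2,1} = 0
G(4) = mex{0,2} = 1
G(5) = mex{1,0} = 2
G(6) = mex{2,1,0} = 3
G(7) = mex{3,2,1} = 0
G(8) = mex{0,3,2} = 1
G(9) = mex{1,0,0,0} = 2
G(10) = mex{2,1,1,1,0} = 3
G(11) = mex{3,2,2,2,1} = 0
G(12) = mex{0,3,3,0,2} = 1
G(13) = mex{1,0,0,1,0} = 2
G(14) = mex{2,1,1,2,1} = 0
G(15) = mex{0,2,2,3,2} = 1
G(16) = mex{1,0,3,0,3} = 2
G(17) = mex{2,1,0,1,0} = 3
G(18) = mex{3,2,1,2,1} = 0
P-positions are exactly the n with G(n) = 0.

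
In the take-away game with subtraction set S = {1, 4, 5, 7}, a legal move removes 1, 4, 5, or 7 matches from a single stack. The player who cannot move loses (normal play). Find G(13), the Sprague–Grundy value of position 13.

3

n :  0  1  2  3  4  5  6  7  8  9 10 11 12 13
G :  0  1  0  1  2  3  2  3  0  1  0  1  2  3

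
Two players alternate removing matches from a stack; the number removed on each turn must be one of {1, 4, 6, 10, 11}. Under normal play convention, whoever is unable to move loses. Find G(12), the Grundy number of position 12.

G(0) = 0
G(1) = mex{0} = 1
G(2) = mex{1} = 0
G(3) = mex{0} = 1
G(4) = mex{1,0} = 2
G(5) = mex{2,1} = 0
G(6) = mex{0,0,0} = 1
G(7) = mex{1,1,1} = 0
G(8) = mex{0,2,0} = 1
G(9) = mex{1,0,1} = 2
G(10) = mex{2,1,2,0} = 3
G(11) = mex{3,0,0,1,0} = 2
G(12) = mex{2,1,1,0,1} = 3

3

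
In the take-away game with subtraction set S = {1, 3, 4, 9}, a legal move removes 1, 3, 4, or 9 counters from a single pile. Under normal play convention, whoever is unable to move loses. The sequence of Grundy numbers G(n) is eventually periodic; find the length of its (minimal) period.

12

G(0) = 0
G(1) = mex{0} = 1
G(2) = mex{1} = 0
G(3) = mex{0,0} = 1
G(4) = mex{1,1,0} = 2
G(5) = mex{2,0,1} = 3
G(6) = mex{3,1,0} = 2
G(7) = mex{2,2,1} = 0
G(8) = mex{0,3,2} = 1
G(9) = mex{1,2,3,0} = 4
G(10) = mex{4,0,2,1} = 3
G(11) = mex{3,1,0,0} = 2
G(12) = mex{2,4,1,1} = 0
G(13) = mex{0,3,4,2} = 1
G(14) = mex{1,2,3,3} = 0
G(15) = mex{0,0,2,2} = 1
G(16) = mex{1,1,0,0} = 2
G(17) = mex{2,0,1,1} = 3
G(18) = mex{3,1,0,4} = 2
G(19) = mex{2,2,1,3} = 0
G(20) = mex{0,3,2,2} = 1
G(21) = mex{1,2,3,0} = 4
G(22) = mex{4,0,2,1} = 3
G(23) = mex{3,1,0,0} = 2
G(24) = mex{2,4,1,1} = 0
G(25) = mex{0,3,4,2} = 1
G(n+12) = G(n) holds for n = 0,…,8 (a full window of length max(S) = 9), so the sequence is purely periodic with period 12.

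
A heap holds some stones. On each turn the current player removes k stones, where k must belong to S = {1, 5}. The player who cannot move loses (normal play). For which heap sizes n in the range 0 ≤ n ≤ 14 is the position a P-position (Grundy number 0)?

0, 2, 4, 6, 8, 10, 12, 14

n :  0  1  2  3  4  5  6  7  8  9 10 11 12 13 14
G :  0  1  0  1  0  1  0  1  0  1  0  1  0  1  0
P-positions are exactly the n with G(n) = 0.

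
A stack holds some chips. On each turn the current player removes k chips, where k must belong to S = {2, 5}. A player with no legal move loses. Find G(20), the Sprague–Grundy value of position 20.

1

n :  0  1  2  3  4  5  6  7  8  9 10 11 12 13 14 15 16 17 18 19 20
G :  0  0  1  1  0  2  1  0  0  1  1  0  2  1  0  0  1  1  0  2  1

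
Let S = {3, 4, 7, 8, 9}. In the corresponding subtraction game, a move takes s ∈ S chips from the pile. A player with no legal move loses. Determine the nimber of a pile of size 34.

G(0) = 0
G(1) = mex{} = 0
G(2) = mex{} = 0
G(3) = mex{0} = 1
G(4) = mex{0,0} = 1
G(5) = mex{0,0} = 1
G(6) = mex{1,0} = 2
G(7) = mex{1,1,0} = 2
G(8) = mex{1,1,0,0} = 2
G(9) = mex{2,1,0,0,0} = 3
G(10) = mex{2,2,1,0,0} = 3
G(11) = mex{2,2,1,1,0} = 3
G(12) = mex{3,2,1,1,1} = 0
G(13) = mex{3,3,2,1,1} = 0
G(14) = mex{3,3,2,2,1} = 0
G(15) = mex{0,3,2,2,2} = 1
G(16) = mex{0,0,3,2,2} = 1
G(17) = mex{0,0,3,3,2} = 1
G(18) = mex{1,0,3,3,3} = 2
G(19) = mex{1,1,0,3,3} = 2
G(20) = mex{1,1,0,0,3} = 2
G(21) = mex{2,1,0,0,0} = 3
G(22) = mex{2,2,1,0,0} = 3
G(23) = mex{2,2,1,1,0} = 3
G(24) = mex{3,2,1,1,1} = 0
G(25) = mex{3,3,2,1,1} = 0
G(26) = mex{3,3,2,2,1} = 0
G(27) = mex{0,3,2,2,2} = 1
G(28) = mex{0,0,3,2,2} = 1
G(29) = mex{0,0,3,3,2} = 1
G(30) = mex{1,0,3,3,3} = 2
G(31) = mex{1,1,0,3,3} = 2
G(32) = mex{1,1,0,0,3} = 2
G(33) = mex{2,1,0,0,0} = 3
G(34) = mex{2,2,1,0,0} = 3

3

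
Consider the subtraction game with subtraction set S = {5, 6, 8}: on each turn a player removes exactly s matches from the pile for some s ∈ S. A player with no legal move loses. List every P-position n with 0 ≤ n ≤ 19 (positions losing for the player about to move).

n :  0  1  2  3  4  5  6  7  8  9 10 11 12 13 14 15 16 17 18 19
G :  0  0  0  0  0  1  1  1  1  1  2  2  2  0  0  0  0  0  1  1
P-positions are exactly the n with G(n) = 0.

0, 1, 2, 3, 4, 13, 14, 15, 16, 17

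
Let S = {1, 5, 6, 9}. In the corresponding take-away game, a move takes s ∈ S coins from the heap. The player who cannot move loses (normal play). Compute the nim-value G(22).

2

n :  0  1  2  3  4  5  6  7  8  9 10 11 12 13 14 15 16 17 18 19 20 21 22
G :  0  1  0  1  0  1  2  3  2  3  2  3  0  1  0  1  0  1  2  3  2  3  2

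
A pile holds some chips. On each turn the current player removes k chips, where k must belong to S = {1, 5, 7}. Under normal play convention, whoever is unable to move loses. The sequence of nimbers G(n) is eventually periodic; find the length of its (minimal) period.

G(0) = 0
G(1) = mex{0} = 1
G(2) = mex{1} = 0
G(3) = mex{0} = 1
G(4) = mex{1} = 0
G(5) = mex{0,0} = 1
G(6) = mex{1,1} = 0
G(7) = mex{0,0,0} = 1
G(8) = mex{1,1,1} = 0
G(9) = mex{0,0,0} = 1
G(10) = mex{1,1,1} = 0
G(11) = mex{0,0,0} = 1
G(12) = mex{1,1,1} = 0
G(13) = mex{0,0,0} = 1
G(14) = mex{1,1,1} = 0
G(n+2) = G(n) holds for n = 0,…,6 (a full window of length max(S) = 7), so the sequence is purely periodic with period 2.

2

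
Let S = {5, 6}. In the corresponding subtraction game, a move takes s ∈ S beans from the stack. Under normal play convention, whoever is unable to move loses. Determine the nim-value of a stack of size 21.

2

n :  0  1  2  3  4  5  6  7  8  9 10 11 12 13 14 15 16 17 18 19 20 21
G :  0  0  0  0  0  1  1  1  1  1  2  0  0  0  0  0  1  1  1  1  1  2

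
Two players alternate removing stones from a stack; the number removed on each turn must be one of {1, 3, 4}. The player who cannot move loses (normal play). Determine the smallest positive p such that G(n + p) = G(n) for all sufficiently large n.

7

n :  0  1  2  3  4  5  6  7  8  9 10 11 12 13 14 15
G :  0  1  0  1  2  3  2  0  1  0  1  2  3  2  0  1
G(n+7) = G(n) holds for n = 0,…,3 (a full window of length max(S) = 4), so the sequence is purely periodic with period 7.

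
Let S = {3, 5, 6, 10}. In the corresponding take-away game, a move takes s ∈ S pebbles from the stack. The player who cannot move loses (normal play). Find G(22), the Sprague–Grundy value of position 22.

n :  0  1  2  3  4  5  6  7  8  9 10 11 12 13 14 15 16 17 18 19 20 21 22
G :  0  0  0  1  1  1  2  2  2  0  3  3  1  0  4  2  1  0  3  2  1  0  3

3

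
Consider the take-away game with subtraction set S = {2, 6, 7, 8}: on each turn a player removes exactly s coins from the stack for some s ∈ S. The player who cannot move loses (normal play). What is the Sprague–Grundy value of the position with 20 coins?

1

n :  0  1  2  3  4  5  6  7  8  9 10 11 12 13 14 15 16 17 18 19 20
G :  0  0  1  1  0  0  1  1  2  2  3  3  2  2  0  0  1  1  0  0  1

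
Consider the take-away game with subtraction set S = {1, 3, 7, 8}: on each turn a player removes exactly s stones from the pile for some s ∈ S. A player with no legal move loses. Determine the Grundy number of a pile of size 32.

n :  0  1  2  3  4  5  6  7  8  9 10 11 12 13 14 15 16 17 18 19 20 21 22 23 24 25 26 27 28 29 30 31 32
G :  0  1  0  1  0  1  0  1  2  3  2  3  2  3  2  0  1  0  1  0  1  0  1  2  3  2  3  2  3  2  0  1  0

0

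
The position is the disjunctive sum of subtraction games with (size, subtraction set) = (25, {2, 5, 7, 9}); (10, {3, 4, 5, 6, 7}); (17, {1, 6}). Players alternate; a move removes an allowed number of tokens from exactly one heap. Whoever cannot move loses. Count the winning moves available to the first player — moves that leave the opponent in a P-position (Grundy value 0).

3

Heap A, S = {2, 5, 7, 9}:
n :  0  1  2  3  4  5  6  7  8  9 10 11 12 13 14 15 16 17 18 19 20 21 22 23 24 25
G :  0  0  1  1  0  2  1  3  2  2  3  3  0  4  1  0  0  1  1  2  2  3  3  2  4  3
G_A(25) = 3.
Heap B, S = {3, 4, 5, 6, 7}:
G(0) = 0
G(1) = mex{} = 0
G(2) = mex{} = 0
G(3) = mex{0} = 1
G(4) = mex{0,0} = 1
G(5) = mex{0,0,0} = 1
G(6) = mex{1,0,0,0} = 2
G(7) = mex{1,1,0,0,0} = 2
G(8) = mex{1,1,1,0,0} = 2
G(9) = mex{2,1,1,1,0} = 3
G(10) = mex{2,2,1,1,1} = 0
G_B(10) = 0.
Heap C, S = {1, 6}:
n :  0  1  2  3  4  5  6  7  8  9 10 11 12 13 14 15 16 17
G :  0  1  0  1  0  1  2  0  1  0  1  0  1  2  0  1  0  1
G_C(17) = 1.
Combined Grundy value = 3 ⊕ 0 ⊕ 1 = 2.
A winning move leaves total XOR = 0, i.e. changes one component's Grundy value g to g ⊕ X where X is the current total.
Heap A: need g' = 3⊕2 = 1. Options: 25−2→G=2, 25−5→G=2, 25−7→G=1, 25−9→G=0. Hits: 1.
Heap B: need g' = 0⊕2 = 2. Options: 10−3→G=2, 10−4→G=2, 10−5→G=1, 10−6→G=1, 10−7→G=1. Hits: 2.
Heap C: need g' = 1⊕2 = 3. Options: 17−1→G=0, 17−6→G=0. Hits: 0.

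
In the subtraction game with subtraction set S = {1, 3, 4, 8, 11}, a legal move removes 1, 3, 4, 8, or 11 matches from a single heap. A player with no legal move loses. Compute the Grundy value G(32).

G(0) = 0
G(1) = mex{0} = 1
G(2) = mex{1} = 0
G(3) = mex{0,0} = 1
G(4) = mex{1,1,0} = 2
G(5) = mex{2,0,1} = 3
G(6) = mex{3,1,0} = 2
G(7) = mex{2,2,1} = 0
G(8) = mex{0,3,2,0} = 1
G(9) = mex{1,2,3,1} = 0
G(10) = mex{0,0,2,0} = 1
G(11) = mex{1,1,0,1,0} = 2
G(12) = mex{2,0,1,2,1} = 3
G(13) = mex{3,1,0,3,0} = 2
G(14) = mex{2,2,1,2,1} = 0
G(15) = mex{0,3,2,0,2} = 1
G(16) = mex{1,2,3,1,3} = 0
G(17) = mex{0,0,2,0,2} = 1
G(18) = mex{1,1,0,1,0} = 2
G(19) = mex{2,0,1,2,1} = 3
G(20) = mex{3,1,0,3,0} = 2
G(21) = mex{2,2,1,2,1} = 0
G(22) = mex{0,3,2,0,2} = 1
G(23) = mex{1,2,3,1,3} = 0
G(24) = mex{0,0,2,0,2} = 1
G(25) = mex{1,1,0,1,0} = 2
G(26) = mex{2,0,1,2,1} = 3
G(27) = mex{3,1,0,3,0} = 2
G(28) = mex{2,2,1,2,1} = 0
G(29) = mex{0,3,2,0,2} = 1
G(30) = mex{1,2,3,1,3} = 0
G(31) = mex{0,0,2,0,2} = 1
G(32) = mex{1,1,0,1,0} = 2

2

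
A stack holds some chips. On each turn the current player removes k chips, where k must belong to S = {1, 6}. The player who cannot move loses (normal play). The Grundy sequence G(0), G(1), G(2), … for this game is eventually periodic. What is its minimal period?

n :  0  1  2  3  4  5  6  7  8  9 10 11 12 13 14 15
G :  0  1  0  1  0  1  2  0  1  0  1  0  1  2  0  1
G(n+7) = G(n) holds for n = 0,…,5 (a full window of length max(S) = 6), so the sequence is purely periodic with period 7.

7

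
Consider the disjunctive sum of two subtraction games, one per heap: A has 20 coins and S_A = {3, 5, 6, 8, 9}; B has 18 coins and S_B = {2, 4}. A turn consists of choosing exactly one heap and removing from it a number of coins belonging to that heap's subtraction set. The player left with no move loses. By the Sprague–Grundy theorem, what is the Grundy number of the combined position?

Heap A, S = {3, 5, 6, 8, 9}:
G(0) = 0
G(1) = mex{} = 0
G(2) = mex{} = 0
G(3) = mex{0} = 1
G(4) = mex{0} = 1
G(5) = mex{0,0} = 1
G(6) = mex{1,0,0} = 2
G(7) = mex{1,0,0} = 2
G(8) = mex{1,1,0,0} = 2
G(9) = mex{2,1,1,0,0} = 3
G(10) = mex{2,1,1,0,0} = 3
G(11) = mex{2,2,1,1,0} = 3
G(12) = mex{3,2,2,1,1} = 0
G(13) = mex{3,2,2,1,1} = 0
G(14) = mex{3,3,2,2,1} = 0
G(15) = mex{0,3,3,2,2} = 1
G(16) = mex{0,3,3,2,2} = 1
G(17) = mex{0,0,3,3,2} = 1
G(18) = mex{1,0,0,3,3} = 2
G(19) = mex{1,0,0,3,3} = 2
G(20) = mex{1,1,0,0,3} = 2
G_A(20) = 2.
Heap B, S = {2, 4}:
n :  0  1  2  3  4  5  6  7  8  9 10 11 12 13 14 15 16 17 18
G :  0  0  1  1  2  2  0  0  1  1  2  2  0  0  1  1  2  2  0
G_B(18) = 0.
Combined Grundy value = 2 ⊕ 0 = 2.

2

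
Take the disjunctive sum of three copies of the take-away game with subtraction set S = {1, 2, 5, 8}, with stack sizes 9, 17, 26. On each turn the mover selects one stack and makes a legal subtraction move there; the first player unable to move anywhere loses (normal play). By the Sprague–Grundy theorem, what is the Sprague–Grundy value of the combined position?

0

All stacks use S = {1, 2, 5, 8}:
n :  0  1  2  3  4  5  6  7  8  9 10 11 12 13 14 15 16 17 18 19 20 21 22 23 24 25 26
G :  0  1  2  0  1  2  0  1  2  0  1  2  0  1  2  0  1  2  0  1  2  0  1  2  0  1  2
Stack A: G(9) = 0.
Stack B: G(17) = 2.
Stack C: G(26) = 2.
Combined Grundy value = 0 ⊕ 2 ⊕ 2 = 0.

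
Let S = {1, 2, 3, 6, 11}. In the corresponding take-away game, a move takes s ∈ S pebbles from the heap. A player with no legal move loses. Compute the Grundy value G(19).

G(0) = 0
G(1) = mex{0} = 1
G(2) = mex{1,0} = 2
G(3) = mex{2,1,0} = 3
G(4) = mex{3,2,1} = 0
G(5) = mex{0,3,2} = 1
G(6) = mex{1,0,3,0} = 2
G(7) = mex{2,1,0,1} = 3
G(8) = mex{3,2,1,2} = 0
G(9) = mex{0,3,2,3} = 1
G(10) = mex{1,0,3,0} = 2
G(11) = mex{2,1,0,1,0} = 3
G(12) = mex{3,2,1,2,1} = 0
G(13) = mex{0,3,2,3,2} = 1
G(14) = mex{1,0,3,0,3} = 2
G(15) = mex{2,1,0,1,0} = 3
G(16) = mex{3,2,1,2,1} = 0
G(17) = mex{0,3,2,3,2} = 1
G(18) = mex{1,0,3,0,3} = 2
G(19) = mex{2,1,0,1,0} = 3

3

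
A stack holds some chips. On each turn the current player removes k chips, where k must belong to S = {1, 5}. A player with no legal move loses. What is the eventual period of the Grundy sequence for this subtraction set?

G(0) = 0
G(1) = mex{0} = 1
G(2) = mex{1} = 0
G(3) = mex{0} = 1
G(4) = mex{1} = 0
G(5) = mex{0,0} = 1
G(6) = mex{1,1} = 0
G(7) = mex{0,0} = 1
G(8) = mex{1,1} = 0
G(9) = mex{0,0} = 1
G(10) = mex{1,1} = 0
G(11) = mex{0,0} = 1
G(12) = mex{1,1} = 0
G(13) = mex{0,0} = 1
G(14) = mex{1,1} = 0
G(n+2) = G(n) holds for n = 0,…,4 (a full window of length max(S) = 5), so the sequence is purely periodic with period 2.

2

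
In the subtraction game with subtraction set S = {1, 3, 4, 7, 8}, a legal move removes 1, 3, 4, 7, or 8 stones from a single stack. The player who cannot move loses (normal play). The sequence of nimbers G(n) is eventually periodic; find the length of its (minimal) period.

11

n :  0  1  2  3  4  5  6  7  8  9 10 11 12 13 14 15 16 17 18 19 20 21 22 23
G :  0  1  0  1  2  3  2  3  4  5  4  0  1  0  1  2  3  2  3  4  5  4  0  1
G(n+11) = G(n) holds for n = 0,…,7 (a full window of length max(S) = 8), so the sequence is purely periodic with period 11.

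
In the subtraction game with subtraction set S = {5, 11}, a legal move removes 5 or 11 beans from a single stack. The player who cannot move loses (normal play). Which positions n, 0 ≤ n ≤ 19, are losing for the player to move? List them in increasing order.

0, 1, 2, 3, 4, 10, 16, 17, 18, 19

G(0) = 0
G(1) = mex{} = 0
G(2) = mex{} = 0
G(3) = mex{} = 0
G(4) = mex{} = 0
G(5) = mex{0} = 1
G(6) = mex{0} = 1
G(7) = mex{0} = 1
G(8) = mex{0} = 1
G(9) = mex{0} = 1
G(10) = mex{1} = 0
G(11) = mex{1,0} = 2
G(12) = mex{1,0} = 2
G(13) = mex{1,0} = 2
G(14) = mex{1,0} = 2
G(15) = mex{0,0} = 1
G(16) = mex{2,1} = 0
G(17) = mex{2,1} = 0
G(18) = mex{2,1} = 0
G(19) = mex{2,1} = 0
P-positions are exactly the n with G(n) = 0.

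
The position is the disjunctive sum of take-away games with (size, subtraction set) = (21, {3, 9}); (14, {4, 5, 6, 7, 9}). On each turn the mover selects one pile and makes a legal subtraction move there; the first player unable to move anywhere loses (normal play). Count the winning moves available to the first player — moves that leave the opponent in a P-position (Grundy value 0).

4

Pile A, S = {3, 9}:
G(0) = 0
G(1) = mex{} = 0
G(2) = mex{} = 0
G(3) = mex{0} = 1
G(4) = mex{0} = 1
G(5) = mex{0} = 1
G(6) = mex{1} = 0
G(7) = mex{1} = 0
G(8) = mex{1} = 0
G(9) = mex{0,0} = 1
G(10) = mex{0,0} = 1
G(11) = mex{0,0} = 1
G(12) = mex{1,1} = 0
G(13) = mex{1,1} = 0
G(14) = mex{1,1} = 0
G(15) = mex{0,0} = 1
G(16) = mex{0,0} = 1
G(17) = mex{0,0} = 1
G(18) = mex{1,1} = 0
G(19) = mex{1,1} = 0
G(20) = mex{1,1} = 0
G(21) = mex{0,0} = 1
G_A(21) = 1.
Pile B, S = {4, 5, 6, 7, 9}:
G(0) = 0
G(1) = mex{} = 0
G(2) = mex{} = 0
G(3) = mex{} = 0
G(4) = mex{0} = 1
G(5) = mex{0,0} = 1
G(6) = mex{0,0,0} = 1
G(7) = mex{0,0,0,0} = 1
G(8) = mex{1,0,0,0} = 2
G(9) = mex{1,1,0,0,0} = 2
G(10) = mex{1,1,1,0,0} = 2
G(11) = mex{1,1,1,1,0} = 2
G(12) = mex{2,1,1,1,0} = 3
G(13) = mex{2,2,1,1,1} = 0
G(14) = mex{2,2,2,1,1} = 0
G_B(14) = 0.
Combined Grundy value = 1 ⊕ 0 = 1.
A winning move leaves total XOR = 0, i.e. changes one component's Grundy value g to g ⊕ X where X is the current total.
Pile A: need g' = 1⊕1 = 0. Options: 21−3→G=0, 21−9→G=0. Hits: 2.
Pile B: need g' = 0⊕1 = 1. Options: 14−4→G=2, 14−5→G=2, 14−6→G=2, 14−7→G=1, 14−9→G=1. Hits: 2.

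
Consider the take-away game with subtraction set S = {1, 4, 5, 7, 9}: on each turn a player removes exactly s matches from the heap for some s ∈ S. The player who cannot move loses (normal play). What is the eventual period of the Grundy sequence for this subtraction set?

8

n :  0  1  2  3  4  5  6  7  8  9 10 11 12 13 14 15 16 17 18
G :  0  1  0  1  2  3  2  3  0  1  0  1  2  3  2  3  0  1  0
G(n+8) = G(n) holds for n = 0,…,8 (a full window of length max(S) = 9), so the sequence is purely periodic with period 8.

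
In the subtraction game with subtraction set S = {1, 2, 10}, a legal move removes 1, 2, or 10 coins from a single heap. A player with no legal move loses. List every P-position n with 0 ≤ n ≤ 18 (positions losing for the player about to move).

n :  0  1  2  3  4  5  6  7  8  9 10 11 12 13 14 15 16 17 18
G :  0  1  2  0  1  2  0  1  2  0  1  2  0  1  2  0  1  2  0
P-positions are exactly the n with G(n) = 0.

0, 3, 6, 9, 12, 15, 18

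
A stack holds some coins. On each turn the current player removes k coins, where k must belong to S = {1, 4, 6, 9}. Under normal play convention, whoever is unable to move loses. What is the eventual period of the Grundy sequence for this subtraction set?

5

n :  0  1  2  3  4  5  6  7  8  9 10 11 12 13 14 15
G :  0  1  0  1  2  0  1  0  1  2  0  1  0  1  2  0
G(n+5) = G(n) holds for n = 0,…,8 (a full window of length max(S) = 9), so the sequence is purely periodic with period 5.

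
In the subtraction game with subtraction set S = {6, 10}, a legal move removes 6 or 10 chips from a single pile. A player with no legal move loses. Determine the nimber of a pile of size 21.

n :  0  1  2  3  4  5  6  7  8  9 10 11 12 13 14 15 16 17 18 19 20 21
G :  0  0  0  0  0  0  1  1  1  1  1  1  2  2  2  2  0  0  0  0  0  0

0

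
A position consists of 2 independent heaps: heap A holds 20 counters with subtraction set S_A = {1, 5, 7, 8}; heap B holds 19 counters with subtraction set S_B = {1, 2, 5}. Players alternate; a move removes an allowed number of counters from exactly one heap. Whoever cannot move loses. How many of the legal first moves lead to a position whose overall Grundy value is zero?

Heap A, S = {1, 5, 7, 8}:
G(0) = 0
G(1) = mex{0} = 1
G(2) = mex{1} = 0
G(3) = mex{0} = 1
G(4) = mex{1} = 0
G(5) = mex{0,0} = 1
G(6) = mex{1,1} = 0
G(7) = mex{0,0,0} = 1
G(8) = mex{1,1,1,0} = 2
G(9) = mex{2,0,0,1} = 3
G(10) = mex{3,1,1,0} = 2
G(11) = mex{2,0,0,1} = 3
G(12) = mex{3,1,1,0} = 2
G(13) = mex{2,2,0,1} = 3
G(14) = mex{3,3,1,0} = 2
G(15) = mex{2,2,2,1} = 0
G(16) = mex{0,3,3,2} = 1
G(17) = mex{1,2,2,3} = 0
G(18) = mex{0,3,3,2} = 1
G(19) = mex{1,2,2,3} = 0
G(20) = mex{0,0,3,2} = 1
G_A(20) = 1.
Heap B, S = {1, 2, 5}:
n :  0  1  2  3  4  5  6  7  8  9 10 11 12 13 14 15 16 17 18 19
G :  0  1  2  0  1  2  0  1  2  0  1  2  0  1  2  0  1  2  0  1
G_B(19) = 1.
Combined Grundy value = 1 ⊕ 1 = 0.
A winning move leaves total XOR = 0, i.e. changes one component's Grundy value g to g ⊕ X where X is the current total.
Heap A: target g' = 1⊕0 = 1, but every legal move changes the Grundy value (mex property), so 0 moves.
Heap B: target g' = 1⊕0 = 1, but every legal move changes the Grundy value (mex property), so 0 moves.

0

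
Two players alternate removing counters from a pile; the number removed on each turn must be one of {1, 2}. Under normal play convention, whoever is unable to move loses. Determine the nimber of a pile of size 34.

1

G(0) = 0
G(1) = mex{0} = 1
G(2) = mex{1,0} = 2
G(3) = mex{2,1} = 0
G(4) = mex{0,2} = 1
G(5) = mex{1,0} = 2
G(6) = mex{2,1} = 0
G(7) = mex{0,2} = 1
G(8) = mex{1,0} = 2
G(9) = mex{2,1} = 0
G(10) = mex{0,2} = 1
G(11) = mex{1,0} = 2
G(12) = mex{2,1} = 0
G(13) = mex{0,2} = 1
G(14) = mex{1,0} = 2
G(15) = mex{2,1} = 0
G(16) = mex{0,2} = 1
G(17) = mex{1,0} = 2
G(18) = mex{2,1} = 0
G(19) = mex{0,2} = 1
G(20) = mex{1,0} = 2
G(21) = mex{2,1} = 0
G(22) = mex{0,2} = 1
G(23) = mex{1,0} = 2
G(24) = mex{2,1} = 0
G(25) = mex{0,2} = 1
G(26) = mex{1,0} = 2
G(27) = mex{2,1} = 0
G(28) = mex{0,2} = 1
G(29) = mex{1,0} = 2
G(30) = mex{2,1} = 0
G(31) = mex{0,2} = 1
G(32) = mex{1,0} = 2
G(33) = mex{2,1} = 0
G(34) = mex{0,2} = 1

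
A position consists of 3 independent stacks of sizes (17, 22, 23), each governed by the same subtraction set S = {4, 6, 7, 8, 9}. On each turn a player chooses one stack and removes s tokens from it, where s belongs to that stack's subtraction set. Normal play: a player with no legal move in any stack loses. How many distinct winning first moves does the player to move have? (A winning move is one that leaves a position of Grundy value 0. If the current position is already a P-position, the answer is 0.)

All stacks use S = {4, 6, 7, 8, 9}:
n :  0  1  2  3  4  5  6  7  8  9 10 11 12 13 14 15 16 17 18 19 20 21 22 23
G :  0  0  0  0  1  1  1  1  2  2  2  2  3  0  0  0  0  1  1  1  1  2  2  2
Stack A: G(17) = 1.
Stack B: G(22) = 2.
Stack C: G(23) = 2.
Combined Grundy value = 1 ⊕ 2 ⊕ 2 = 1.
A winning move leaves total XOR = 0, i.e. changes one component's Grundy value g to g ⊕ X where X is the current total.
Stack A: need g' = 1⊕1 = 0. Options: 17−4→G=0, 17−6→G=2, 17−7→G=2, 17−8→G=2, 17−9→G=2. Hits: 1.
Stack B: need g' = 2⊕1 = 3. Options: 22−4→G=1, 22−6→G=0, 22−7→G=0, 22−8→G=0, 22−9→G=0. Hits: 0.
Stack C: need g' = 2⊕1 = 3. Options: 23−4→G=1, 23−6→G=1, 23−7→G=0, 23−8→G=0, 23−9→G=0. Hits: 0.

1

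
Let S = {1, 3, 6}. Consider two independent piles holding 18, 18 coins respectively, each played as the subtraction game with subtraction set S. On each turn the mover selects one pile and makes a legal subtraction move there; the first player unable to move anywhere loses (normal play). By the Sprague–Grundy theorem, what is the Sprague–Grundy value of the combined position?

0

All piles use S = {1, 3, 6}:
n :  0  1  2  3  4  5  6  7  8  9 10 11 12 13 14 15 16 17 18
G :  0  1  0  1  0  1  2  3  2  0  1  0  1  0  1  2  3  2  0
Pile A: G(18) = 0.
Pile B: G(18) = 0.
Combined Grundy value = 0 ⊕ 0 = 0.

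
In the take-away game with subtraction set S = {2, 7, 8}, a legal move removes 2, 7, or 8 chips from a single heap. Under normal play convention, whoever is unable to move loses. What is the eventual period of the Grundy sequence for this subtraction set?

n :  0  1  2  3  4  5  6  7  8  9 10 11 12 13 14 15 16 17 18 19 20 21 22 23 24 25 26
G :  0  0  1  1  0  0  1  1  2  2  0  3  1  2  0  0  1  1  2  0  0  1  1  2  0  0  1
From n = 12 onward G(n+5) = G(n); since this holds over max(S) = 8 consecutive positions the period is 5 (pre-period 12).

5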